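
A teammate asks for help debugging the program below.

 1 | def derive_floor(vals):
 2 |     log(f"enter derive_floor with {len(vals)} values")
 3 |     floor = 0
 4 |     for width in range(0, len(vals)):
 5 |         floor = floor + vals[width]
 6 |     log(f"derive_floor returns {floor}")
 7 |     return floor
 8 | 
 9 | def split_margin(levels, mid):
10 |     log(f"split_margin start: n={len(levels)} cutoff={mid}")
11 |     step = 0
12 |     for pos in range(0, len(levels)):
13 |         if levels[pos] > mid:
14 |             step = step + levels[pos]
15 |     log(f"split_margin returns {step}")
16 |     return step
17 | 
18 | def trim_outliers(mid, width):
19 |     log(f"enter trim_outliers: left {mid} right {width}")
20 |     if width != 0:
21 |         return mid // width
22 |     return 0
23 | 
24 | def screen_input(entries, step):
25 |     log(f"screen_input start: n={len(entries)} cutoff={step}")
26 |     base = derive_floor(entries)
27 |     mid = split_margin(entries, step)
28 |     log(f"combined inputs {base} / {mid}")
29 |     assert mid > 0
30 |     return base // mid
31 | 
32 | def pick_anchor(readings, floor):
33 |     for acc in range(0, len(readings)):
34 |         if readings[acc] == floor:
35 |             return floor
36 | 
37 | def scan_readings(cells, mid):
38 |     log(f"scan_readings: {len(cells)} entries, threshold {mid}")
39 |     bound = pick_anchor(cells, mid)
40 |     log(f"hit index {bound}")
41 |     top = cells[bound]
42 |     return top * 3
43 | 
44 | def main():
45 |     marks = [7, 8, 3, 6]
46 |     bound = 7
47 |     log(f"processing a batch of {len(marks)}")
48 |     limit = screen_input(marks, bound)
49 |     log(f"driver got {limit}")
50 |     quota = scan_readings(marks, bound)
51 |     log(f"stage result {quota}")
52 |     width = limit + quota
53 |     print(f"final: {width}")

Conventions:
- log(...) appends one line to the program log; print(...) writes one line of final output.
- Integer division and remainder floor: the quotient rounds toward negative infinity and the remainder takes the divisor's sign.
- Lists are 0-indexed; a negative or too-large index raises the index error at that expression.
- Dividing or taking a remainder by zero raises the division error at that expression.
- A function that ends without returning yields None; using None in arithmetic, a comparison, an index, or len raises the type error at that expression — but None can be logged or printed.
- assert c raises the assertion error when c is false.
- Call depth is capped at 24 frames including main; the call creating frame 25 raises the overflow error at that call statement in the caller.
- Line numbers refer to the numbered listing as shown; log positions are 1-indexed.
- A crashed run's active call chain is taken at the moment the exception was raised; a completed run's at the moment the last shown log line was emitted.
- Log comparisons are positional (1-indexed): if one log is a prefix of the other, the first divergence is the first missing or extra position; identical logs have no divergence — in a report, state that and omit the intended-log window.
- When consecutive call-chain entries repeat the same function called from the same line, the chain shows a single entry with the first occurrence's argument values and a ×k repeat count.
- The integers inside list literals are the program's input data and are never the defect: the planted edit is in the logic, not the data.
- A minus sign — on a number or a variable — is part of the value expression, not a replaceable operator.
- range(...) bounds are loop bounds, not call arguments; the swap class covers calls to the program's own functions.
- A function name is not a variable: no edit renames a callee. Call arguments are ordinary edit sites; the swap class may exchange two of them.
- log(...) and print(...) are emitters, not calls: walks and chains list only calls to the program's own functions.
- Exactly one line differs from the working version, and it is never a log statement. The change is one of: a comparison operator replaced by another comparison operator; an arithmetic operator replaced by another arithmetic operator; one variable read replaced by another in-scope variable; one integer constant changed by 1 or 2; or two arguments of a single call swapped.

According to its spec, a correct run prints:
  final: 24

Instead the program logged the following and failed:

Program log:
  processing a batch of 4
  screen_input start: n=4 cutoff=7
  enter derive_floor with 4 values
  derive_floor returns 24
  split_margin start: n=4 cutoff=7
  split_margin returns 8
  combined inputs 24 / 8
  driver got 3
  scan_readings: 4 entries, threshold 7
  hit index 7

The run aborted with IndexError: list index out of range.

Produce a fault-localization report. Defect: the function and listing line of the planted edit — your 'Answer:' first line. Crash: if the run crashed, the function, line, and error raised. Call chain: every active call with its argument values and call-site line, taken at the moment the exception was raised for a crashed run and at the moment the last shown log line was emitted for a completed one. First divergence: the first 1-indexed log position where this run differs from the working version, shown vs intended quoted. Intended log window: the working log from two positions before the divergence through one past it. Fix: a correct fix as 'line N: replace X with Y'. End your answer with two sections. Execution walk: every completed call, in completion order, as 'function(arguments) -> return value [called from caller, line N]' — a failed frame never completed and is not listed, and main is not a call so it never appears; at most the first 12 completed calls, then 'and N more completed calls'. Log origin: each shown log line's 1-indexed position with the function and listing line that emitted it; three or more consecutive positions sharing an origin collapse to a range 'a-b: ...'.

Answer: the defect is in pick_anchor at line 35.
Key observation: The earliest visible damage is log position 10 — 'hit index 7' rather than the intended 'hit index 0'.
Crash: scan_readings, line 41, IndexError.
Call chain: main -> scan_readings([7, 8, 3, 6], 7) (called at line 50).
First divergence: position 10 — the shown line 'hit index 7' should read 'hit index 0'.
Intended log window:
  8: driver got 3
  9: scan_readings: 4 entries, threshold 7
  10: hit index 0
  11: stage result 21
Execution walk:
  derive_floor([7, 8, 3, 6]) -> 24  [called from screen_input, line 26]
  split_margin([7, 8, 3, 6], 7) -> 8  [called from screen_input, line 27]
  screen_input([7, 8, 3, 6], 7) -> 3  [called from main, line 48]
  pick_anchor([7, 8, 3, 6], 7) -> 7  [called from scan_readings, line 39]
Log line origins:
  1: emitted by main (line 47)
  2: emitted by screen_input (line 25)
  3: emitted by derive_floor (line 2)
  4: emitted by derive_floor (line 6)
  5: emitted by split_margin (line 10)
  6: emitted by split_margin (line 15)
  7: emitted by screen_input (line 28)
  8: emitted by main (line 49)
  9: emitted by scan_readings (line 38)
  10: emitted by scan_readings (line 40)
A correct fix: line 35: replace `floor` with `acc`.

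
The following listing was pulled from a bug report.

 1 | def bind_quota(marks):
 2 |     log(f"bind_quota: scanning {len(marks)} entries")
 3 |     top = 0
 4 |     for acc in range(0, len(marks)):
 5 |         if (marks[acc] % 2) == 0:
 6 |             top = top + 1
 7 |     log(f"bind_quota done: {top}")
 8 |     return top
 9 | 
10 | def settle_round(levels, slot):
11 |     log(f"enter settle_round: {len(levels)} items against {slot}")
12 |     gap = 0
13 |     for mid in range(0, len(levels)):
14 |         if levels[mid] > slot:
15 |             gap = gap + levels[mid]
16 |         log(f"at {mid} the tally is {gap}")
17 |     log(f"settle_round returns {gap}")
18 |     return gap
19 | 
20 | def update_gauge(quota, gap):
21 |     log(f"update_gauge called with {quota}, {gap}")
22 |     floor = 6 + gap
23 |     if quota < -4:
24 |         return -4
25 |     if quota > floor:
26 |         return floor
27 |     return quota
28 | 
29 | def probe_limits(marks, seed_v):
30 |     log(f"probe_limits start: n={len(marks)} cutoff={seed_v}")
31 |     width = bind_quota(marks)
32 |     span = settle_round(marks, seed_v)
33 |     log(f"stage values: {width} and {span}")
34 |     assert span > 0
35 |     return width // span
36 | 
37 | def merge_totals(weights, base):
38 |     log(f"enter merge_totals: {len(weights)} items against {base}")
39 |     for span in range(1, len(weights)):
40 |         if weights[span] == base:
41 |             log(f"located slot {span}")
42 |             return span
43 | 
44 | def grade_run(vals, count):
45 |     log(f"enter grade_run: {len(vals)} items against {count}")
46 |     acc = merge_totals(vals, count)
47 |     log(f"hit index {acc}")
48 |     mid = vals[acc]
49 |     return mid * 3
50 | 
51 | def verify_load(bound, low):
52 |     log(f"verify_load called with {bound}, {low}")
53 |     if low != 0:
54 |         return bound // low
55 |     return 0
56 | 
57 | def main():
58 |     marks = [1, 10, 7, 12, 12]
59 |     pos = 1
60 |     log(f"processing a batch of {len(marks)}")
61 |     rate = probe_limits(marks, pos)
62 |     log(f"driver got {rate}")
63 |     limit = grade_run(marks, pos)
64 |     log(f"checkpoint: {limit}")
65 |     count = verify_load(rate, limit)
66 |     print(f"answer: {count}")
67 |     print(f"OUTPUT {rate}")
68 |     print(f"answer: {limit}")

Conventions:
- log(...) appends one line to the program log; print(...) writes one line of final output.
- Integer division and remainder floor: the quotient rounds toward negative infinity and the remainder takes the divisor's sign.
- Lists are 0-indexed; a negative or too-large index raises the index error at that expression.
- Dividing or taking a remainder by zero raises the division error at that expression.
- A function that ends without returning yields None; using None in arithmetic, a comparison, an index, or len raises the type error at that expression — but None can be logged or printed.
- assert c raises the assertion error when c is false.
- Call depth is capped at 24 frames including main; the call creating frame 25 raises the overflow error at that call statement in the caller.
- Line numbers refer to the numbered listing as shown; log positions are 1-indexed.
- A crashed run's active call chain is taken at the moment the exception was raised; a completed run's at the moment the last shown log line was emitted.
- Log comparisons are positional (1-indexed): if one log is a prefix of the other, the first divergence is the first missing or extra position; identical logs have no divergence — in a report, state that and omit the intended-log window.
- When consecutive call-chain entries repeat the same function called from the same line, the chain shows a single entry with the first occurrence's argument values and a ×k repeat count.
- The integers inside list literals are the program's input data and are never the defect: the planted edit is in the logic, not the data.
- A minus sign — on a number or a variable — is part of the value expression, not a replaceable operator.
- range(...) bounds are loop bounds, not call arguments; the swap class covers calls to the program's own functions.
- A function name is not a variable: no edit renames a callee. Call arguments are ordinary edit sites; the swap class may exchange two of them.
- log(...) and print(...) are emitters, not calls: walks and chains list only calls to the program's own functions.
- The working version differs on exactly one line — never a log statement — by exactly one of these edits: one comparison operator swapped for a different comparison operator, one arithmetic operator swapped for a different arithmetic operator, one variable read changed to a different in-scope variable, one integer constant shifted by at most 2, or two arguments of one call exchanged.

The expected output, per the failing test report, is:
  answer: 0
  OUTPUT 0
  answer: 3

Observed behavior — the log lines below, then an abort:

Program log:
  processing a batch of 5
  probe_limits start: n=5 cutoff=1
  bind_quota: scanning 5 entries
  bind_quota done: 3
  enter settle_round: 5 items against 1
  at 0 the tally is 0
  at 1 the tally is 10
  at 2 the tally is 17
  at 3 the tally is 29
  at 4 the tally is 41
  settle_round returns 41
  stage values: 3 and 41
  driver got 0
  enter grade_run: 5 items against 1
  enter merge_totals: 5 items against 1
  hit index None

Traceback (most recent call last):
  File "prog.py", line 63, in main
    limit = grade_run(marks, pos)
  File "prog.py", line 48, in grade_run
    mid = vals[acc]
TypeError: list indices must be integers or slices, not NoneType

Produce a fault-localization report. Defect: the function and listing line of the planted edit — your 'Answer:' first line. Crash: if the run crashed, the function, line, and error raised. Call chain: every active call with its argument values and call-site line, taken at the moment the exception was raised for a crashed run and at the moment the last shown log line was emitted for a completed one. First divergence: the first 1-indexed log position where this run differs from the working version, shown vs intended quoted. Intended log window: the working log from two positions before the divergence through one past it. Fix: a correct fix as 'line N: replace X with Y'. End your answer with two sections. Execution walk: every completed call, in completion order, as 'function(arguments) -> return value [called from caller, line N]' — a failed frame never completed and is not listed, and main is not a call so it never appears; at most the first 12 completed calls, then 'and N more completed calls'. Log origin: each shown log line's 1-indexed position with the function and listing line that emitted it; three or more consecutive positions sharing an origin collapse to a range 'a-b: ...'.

Answer: the defect is in merge_totals at line 39.
Key observation: The earliest visible damage is log position 16 — 'hit index None' rather than the intended 'located slot 0'.
Crash: grade_run, line 48, TypeError.
Call chain: main -> grade_run([1, 10, 7, 12, 12], 1) (called at line 63).
First divergence: position 16 — the shown line 'hit index None' should read 'located slot 0'.
Intended log window:
  14: enter grade_run: 5 items against 1
  15: enter merge_totals: 5 items against 1
  16: located slot 0
  17: hit index 0
Execution walk:
  bind_quota([1, 10, 7, 12, 12]) -> 3  [called from probe_limits, line 31]
  settle_round([1, 10, 7, 12, 12], 1) -> 41  [called from probe_limits, line 32]
  probe_limits([1, 10, 7, 12, 12], 1) -> 0  [called from main, line 61]
  merge_totals([1, 10, 7, 12, 12], 1) -> None  [called from grade_run, line 46]
Log line origins:
  1: emitted by main (line 60)
  2: emitted by probe_limits (line 30)
  3: emitted by bind_quota (line 2)
  4: emitted by bind_quota (line 7)
  5: emitted by settle_round (line 11)
  6-10: emitted by settle_round (line 16)
  11: emitted by settle_round (line 17)
  12: emitted by probe_limits (line 33)
  13: emitted by main (line 62)
  14: emitted by grade_run (line 45)
  15: emitted by merge_totals (line 38)
  16: emitted by grade_run (line 47)
A correct fix: line 39: replace `1` with `0`.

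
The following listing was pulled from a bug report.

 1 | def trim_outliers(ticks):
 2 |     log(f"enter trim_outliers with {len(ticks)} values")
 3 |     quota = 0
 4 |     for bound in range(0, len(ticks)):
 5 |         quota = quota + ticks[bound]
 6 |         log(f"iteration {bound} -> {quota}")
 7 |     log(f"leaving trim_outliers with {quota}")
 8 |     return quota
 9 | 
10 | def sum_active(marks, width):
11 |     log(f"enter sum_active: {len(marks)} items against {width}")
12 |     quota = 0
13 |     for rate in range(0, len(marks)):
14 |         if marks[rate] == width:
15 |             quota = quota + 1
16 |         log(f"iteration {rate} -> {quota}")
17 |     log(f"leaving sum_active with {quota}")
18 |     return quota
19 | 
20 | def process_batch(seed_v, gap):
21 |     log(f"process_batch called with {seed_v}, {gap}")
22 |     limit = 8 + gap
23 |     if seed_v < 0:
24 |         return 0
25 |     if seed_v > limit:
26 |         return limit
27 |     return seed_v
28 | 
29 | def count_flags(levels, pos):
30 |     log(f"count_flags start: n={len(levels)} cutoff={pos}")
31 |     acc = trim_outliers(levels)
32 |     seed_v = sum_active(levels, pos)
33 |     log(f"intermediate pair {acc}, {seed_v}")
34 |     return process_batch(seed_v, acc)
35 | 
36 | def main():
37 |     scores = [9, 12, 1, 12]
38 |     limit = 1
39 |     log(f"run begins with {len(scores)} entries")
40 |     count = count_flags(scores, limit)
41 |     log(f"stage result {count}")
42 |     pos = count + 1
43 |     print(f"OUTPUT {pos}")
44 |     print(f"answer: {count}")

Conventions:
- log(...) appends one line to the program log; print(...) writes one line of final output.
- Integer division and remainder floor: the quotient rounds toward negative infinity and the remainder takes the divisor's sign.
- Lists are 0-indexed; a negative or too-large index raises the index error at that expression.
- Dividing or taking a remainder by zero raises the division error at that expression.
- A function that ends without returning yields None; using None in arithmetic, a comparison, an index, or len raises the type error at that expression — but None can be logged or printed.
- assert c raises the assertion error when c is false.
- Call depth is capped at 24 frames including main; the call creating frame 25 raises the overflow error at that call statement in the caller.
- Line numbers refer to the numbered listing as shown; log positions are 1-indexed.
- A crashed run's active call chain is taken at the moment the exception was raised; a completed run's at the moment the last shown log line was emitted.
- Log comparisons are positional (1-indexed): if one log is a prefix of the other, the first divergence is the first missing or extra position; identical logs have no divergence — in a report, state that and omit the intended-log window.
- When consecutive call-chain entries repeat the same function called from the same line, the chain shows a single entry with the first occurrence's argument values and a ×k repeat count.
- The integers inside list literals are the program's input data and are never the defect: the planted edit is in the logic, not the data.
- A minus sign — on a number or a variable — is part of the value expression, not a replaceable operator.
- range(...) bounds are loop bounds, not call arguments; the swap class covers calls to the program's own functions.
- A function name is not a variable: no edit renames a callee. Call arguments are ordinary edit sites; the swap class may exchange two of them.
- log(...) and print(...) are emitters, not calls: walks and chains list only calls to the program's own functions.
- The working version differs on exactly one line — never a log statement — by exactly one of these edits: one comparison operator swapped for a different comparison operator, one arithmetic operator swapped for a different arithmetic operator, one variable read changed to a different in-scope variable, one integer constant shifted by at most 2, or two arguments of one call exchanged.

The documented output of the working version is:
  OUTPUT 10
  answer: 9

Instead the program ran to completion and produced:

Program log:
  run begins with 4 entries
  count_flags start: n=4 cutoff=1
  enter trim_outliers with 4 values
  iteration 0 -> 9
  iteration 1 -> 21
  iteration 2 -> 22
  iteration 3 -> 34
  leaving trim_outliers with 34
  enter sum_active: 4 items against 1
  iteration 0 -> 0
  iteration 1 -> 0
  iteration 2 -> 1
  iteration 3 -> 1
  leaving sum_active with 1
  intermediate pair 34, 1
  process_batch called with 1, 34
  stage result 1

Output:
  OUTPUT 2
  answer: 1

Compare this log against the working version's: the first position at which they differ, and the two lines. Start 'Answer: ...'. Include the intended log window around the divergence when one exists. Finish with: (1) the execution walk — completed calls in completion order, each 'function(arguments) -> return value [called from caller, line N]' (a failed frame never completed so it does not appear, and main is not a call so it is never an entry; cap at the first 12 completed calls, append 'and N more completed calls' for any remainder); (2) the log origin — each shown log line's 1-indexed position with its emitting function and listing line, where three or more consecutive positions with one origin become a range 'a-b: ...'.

Answer: at position 16 the run shows 'process_batch called with 1, 34' where the working version logs 'process_batch called with 34, 1'.
Intended log window:
  14: leaving sum_active with 1
  15: intermediate pair 34, 1
  16: process_batch called with 34, 1
  17: stage result 9
Execution walk:
  trim_outliers([9, 12, 1, 12]) -> 34  [called from count_flags, line 31]
  sum_active([9, 12, 1, 12], 1) -> 1  [called from count_flags, line 32]
  process_batch(1, 34) -> 1  [called from count_flags, line 34]
  count_flags([9, 12, 1, 12], 1) -> 1  [called from main, line 40]
Log origins:
  1 — main, line 39
  2 — count_flags, line 30
  3 — trim_outliers, line 2
  4-7 — trim_outliers, line 6
  8 — trim_outliers, line 7
  9 — sum_active, line 11
  10-13 — sum_active, line 16
  14 — sum_active, line 17
  15 — count_flags, line 33
  16 — process_batch, line 21
  17 — main, line 41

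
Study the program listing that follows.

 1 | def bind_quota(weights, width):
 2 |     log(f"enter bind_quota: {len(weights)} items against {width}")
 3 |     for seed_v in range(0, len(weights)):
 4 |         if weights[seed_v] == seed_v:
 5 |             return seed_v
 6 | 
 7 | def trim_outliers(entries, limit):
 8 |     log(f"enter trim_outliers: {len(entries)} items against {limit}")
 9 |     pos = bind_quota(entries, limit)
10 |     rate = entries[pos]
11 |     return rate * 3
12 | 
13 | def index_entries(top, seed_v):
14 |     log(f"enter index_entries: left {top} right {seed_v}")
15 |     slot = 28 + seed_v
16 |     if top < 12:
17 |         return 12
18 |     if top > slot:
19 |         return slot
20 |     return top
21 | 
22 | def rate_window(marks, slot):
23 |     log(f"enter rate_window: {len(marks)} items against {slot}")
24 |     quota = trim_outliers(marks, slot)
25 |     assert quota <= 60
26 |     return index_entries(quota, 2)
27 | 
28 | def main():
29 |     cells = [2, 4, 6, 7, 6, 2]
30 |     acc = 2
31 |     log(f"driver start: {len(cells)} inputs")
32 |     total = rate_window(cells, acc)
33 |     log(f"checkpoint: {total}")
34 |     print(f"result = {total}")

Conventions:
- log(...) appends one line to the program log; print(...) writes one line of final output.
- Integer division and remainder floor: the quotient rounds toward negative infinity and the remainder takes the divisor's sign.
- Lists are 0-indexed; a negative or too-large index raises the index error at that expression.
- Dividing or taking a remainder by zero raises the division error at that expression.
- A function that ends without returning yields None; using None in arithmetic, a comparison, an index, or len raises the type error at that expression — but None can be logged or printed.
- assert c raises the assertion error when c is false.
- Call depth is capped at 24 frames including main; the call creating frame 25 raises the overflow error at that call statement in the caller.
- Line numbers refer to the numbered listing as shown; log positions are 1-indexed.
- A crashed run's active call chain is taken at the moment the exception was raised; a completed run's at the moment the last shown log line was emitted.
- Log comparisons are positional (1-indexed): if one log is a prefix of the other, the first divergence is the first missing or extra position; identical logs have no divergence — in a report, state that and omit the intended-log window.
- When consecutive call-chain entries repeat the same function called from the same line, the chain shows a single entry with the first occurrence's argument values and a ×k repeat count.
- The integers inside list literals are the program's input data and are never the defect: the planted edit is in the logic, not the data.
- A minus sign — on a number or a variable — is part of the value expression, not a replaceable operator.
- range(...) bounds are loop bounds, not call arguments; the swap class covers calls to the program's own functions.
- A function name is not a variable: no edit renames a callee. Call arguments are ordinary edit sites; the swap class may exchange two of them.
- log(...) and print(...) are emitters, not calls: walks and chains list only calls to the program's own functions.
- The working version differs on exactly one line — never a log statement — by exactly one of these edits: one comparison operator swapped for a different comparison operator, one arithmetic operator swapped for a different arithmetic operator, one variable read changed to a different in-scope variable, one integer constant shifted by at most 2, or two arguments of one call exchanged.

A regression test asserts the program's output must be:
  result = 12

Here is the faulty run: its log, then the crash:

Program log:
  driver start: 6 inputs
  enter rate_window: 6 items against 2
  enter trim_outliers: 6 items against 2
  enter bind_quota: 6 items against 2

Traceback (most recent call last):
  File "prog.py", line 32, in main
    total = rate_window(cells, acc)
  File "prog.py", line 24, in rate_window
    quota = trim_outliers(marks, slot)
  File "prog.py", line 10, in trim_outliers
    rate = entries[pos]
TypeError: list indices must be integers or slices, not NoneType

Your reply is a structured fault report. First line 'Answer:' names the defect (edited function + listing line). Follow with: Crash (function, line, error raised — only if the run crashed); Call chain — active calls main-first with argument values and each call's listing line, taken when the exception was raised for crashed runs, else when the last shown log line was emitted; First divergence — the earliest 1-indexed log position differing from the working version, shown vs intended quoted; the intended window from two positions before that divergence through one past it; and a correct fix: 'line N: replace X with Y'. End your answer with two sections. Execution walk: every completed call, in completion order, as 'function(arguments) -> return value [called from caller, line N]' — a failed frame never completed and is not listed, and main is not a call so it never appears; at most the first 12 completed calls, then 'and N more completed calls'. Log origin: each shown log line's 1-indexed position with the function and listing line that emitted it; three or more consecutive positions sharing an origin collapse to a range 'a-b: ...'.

Answer: the defect is in bind_quota at line 4.
Core observation: Only 4 log lines were emitted before the run died; the intended continuation was 'enter index_entries: left 6 right 2'.
Crash: trim_outliers, line 10, TypeError.
Call chain: main -> rate_window([2, 4, 6, 7, 6, 2], 2) (called at line 32) -> trim_outliers([2, 4, 6, 7, 6, 2], 2) (called at line 24).
First divergence: position 5; the shown log stops at 4 lines while the working version next logs 'enter index_entries: left 6 right 2'.
Intended log window:
  3: enter trim_outliers: 6 items against 2
  4: enter bind_quota: 6 items against 2
  5: enter index_entries: left 6 right 2
  6: checkpoint: 12
Execution walk:
  bind_quota([2, 4, 6, 7, 6, 2], 2) -> None  [called from trim_outliers, line 9]
Origin of each log line:
  1: logged in main at line 31
  2: logged in rate_window at line 23
  3: logged in trim_outliers at line 8
  4: logged in bind_quota at line 2
A correct fix: line 4: replace `weights[seed_v] == seed_v` with `weights[seed_v] == width`.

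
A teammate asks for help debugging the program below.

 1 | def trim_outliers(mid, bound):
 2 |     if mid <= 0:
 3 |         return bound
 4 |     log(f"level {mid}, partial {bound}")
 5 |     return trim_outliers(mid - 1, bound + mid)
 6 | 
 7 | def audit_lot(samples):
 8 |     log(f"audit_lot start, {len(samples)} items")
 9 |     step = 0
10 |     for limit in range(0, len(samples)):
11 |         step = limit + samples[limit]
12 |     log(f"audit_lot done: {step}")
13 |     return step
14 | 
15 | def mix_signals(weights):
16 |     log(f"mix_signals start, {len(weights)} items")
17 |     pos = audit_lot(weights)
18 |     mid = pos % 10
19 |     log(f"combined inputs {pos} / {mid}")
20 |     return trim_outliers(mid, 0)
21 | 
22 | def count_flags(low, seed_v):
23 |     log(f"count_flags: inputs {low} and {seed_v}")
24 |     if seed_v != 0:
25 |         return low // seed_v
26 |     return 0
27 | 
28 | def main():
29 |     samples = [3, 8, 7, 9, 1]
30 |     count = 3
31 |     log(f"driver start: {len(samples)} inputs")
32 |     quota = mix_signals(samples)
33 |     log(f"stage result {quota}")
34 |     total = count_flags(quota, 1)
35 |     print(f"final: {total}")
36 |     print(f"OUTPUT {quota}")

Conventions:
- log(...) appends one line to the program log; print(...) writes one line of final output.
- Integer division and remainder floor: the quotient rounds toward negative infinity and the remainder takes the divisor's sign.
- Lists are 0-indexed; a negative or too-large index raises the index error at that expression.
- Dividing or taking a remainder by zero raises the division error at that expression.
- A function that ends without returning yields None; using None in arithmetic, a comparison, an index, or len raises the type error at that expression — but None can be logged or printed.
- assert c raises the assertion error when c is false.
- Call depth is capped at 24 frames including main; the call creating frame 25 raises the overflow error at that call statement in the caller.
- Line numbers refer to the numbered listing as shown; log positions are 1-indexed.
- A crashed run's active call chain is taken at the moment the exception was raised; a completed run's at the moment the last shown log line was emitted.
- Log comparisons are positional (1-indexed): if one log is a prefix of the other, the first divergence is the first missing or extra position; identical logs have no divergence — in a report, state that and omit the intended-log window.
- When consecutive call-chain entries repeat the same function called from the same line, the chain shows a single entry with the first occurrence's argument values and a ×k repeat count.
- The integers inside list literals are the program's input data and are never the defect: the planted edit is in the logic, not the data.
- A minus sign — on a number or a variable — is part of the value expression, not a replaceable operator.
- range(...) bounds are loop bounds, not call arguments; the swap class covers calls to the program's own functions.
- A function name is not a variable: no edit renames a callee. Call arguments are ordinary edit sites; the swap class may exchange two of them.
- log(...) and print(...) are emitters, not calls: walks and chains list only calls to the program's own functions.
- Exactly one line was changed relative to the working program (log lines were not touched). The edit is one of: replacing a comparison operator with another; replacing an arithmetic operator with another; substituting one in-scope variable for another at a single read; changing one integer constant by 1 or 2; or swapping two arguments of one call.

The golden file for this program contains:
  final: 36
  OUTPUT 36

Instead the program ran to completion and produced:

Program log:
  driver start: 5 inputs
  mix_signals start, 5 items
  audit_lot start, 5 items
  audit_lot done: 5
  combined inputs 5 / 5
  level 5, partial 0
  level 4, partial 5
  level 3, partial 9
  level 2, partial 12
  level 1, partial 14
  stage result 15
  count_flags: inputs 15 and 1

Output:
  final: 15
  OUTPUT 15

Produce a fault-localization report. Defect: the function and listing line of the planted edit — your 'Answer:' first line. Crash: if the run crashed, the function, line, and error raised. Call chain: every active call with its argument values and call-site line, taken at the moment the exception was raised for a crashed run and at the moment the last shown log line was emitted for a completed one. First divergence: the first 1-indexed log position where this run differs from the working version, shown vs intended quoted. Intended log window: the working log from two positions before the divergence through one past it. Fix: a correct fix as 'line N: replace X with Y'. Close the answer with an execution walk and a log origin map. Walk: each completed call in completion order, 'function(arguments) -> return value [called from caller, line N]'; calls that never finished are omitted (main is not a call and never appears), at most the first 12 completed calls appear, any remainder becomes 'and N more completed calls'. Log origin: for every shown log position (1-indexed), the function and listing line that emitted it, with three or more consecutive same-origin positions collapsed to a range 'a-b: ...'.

Answer: the defect is in audit_lot at line 11.
The tell: The earliest visible damage is log position 4 — 'audit_lot done: 5' rather than the intended 'audit_lot done: 28'.
Call chain: main -> count_flags(15, 1) (called at line 34).
First divergence: position 4 — the shown line 'audit_lot done: 5' should read 'audit_lot done: 28'.
Intended log window:
  2: mix_signals start, 5 items
  3: audit_lot start, 5 items
  4: audit_lot done: 28
  5: combined inputs 28 / 8
Execution walk:
  audit_lot([3, 8, 7, 9, 1]) -> 5  [called from mix_signals, line 17]
  trim_outliers(0, 15) -> 15  [called from trim_outliers, line 5]
  trim_outliers(1, 14) -> 15  [called from trim_outliers, line 5]
  trim_outliers(2, 12) -> 15  [called from trim_outliers, line 5]
  trim_outliers(3, 9) -> 15  [called from trim_outliers, line 5]
  trim_outliers(4, 5) -> 15  [called from trim_outliers, line 5]
  trim_outliers(5, 0) -> 15  [called from mix_signals, line 20]
  mix_signals([3, 8, 7, 9, 1]) -> 15  [called from main, line 32]
  count_flags(15, 1) -> 15  [called from main, line 34]
Log origins:
  1: from main, line 31
  2: from mix_signals, line 16
  3: from audit_lot, line 8
  4: from audit_lot, line 12
  5: from mix_signals, line 19
  6-10: from trim_outliers, line 4
  11: from main, line 33
  12: from count_flags, line 23
A correct fix: line 11: replace `limit + samples[limit]` with `step + samples[limit]`.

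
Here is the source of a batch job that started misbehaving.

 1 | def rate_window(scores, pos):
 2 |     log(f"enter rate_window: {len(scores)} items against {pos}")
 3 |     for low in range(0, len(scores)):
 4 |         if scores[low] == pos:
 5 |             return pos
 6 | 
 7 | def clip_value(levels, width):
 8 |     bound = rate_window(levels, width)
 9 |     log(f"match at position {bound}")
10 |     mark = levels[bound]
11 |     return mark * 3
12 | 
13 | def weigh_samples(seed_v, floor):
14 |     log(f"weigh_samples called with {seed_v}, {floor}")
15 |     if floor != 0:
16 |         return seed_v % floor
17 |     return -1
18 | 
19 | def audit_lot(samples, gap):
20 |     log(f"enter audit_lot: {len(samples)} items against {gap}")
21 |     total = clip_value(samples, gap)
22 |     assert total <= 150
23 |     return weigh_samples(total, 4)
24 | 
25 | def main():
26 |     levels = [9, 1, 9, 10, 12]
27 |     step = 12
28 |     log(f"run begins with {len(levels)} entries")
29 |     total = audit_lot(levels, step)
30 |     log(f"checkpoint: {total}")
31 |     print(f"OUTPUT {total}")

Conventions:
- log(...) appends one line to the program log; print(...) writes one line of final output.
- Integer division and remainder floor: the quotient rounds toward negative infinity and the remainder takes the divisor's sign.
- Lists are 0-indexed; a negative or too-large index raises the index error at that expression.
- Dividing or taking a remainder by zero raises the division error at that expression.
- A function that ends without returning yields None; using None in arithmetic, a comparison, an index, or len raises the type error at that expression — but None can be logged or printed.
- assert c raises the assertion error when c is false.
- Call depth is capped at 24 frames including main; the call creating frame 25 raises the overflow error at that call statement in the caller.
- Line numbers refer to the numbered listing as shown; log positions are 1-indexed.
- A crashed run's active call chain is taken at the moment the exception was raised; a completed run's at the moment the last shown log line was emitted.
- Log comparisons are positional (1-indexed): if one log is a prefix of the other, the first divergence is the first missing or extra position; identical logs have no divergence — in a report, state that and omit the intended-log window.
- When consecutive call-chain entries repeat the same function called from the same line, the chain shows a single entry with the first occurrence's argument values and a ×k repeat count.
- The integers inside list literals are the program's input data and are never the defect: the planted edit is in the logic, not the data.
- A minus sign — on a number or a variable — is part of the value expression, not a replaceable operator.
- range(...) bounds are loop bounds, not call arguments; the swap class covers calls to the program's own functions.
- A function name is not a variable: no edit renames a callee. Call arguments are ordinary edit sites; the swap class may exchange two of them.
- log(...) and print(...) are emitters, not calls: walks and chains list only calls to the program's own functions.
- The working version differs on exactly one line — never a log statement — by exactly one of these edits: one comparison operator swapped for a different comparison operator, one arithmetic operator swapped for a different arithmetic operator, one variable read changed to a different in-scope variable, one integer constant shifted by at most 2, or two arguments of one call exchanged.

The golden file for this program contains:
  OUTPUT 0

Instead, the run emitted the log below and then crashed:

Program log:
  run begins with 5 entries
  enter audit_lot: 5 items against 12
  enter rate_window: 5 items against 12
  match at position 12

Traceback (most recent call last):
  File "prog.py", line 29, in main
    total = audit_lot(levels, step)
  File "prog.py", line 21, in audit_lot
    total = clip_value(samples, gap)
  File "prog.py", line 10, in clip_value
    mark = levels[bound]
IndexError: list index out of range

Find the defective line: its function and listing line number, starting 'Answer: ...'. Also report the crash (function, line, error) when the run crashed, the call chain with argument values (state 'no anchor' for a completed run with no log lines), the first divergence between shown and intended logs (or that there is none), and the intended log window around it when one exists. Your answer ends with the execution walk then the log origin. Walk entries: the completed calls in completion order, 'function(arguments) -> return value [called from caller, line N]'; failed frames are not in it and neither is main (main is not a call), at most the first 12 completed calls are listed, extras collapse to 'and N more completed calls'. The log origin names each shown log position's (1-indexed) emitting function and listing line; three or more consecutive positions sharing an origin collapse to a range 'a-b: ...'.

Answer: the defect is in rate_window at line 5.
Core observation: Everything matches until log position 4, which reads 'match at position 12' in place of 'match at position 4'.
Crash: clip_value, line 10, IndexError.
Call chain: main -> audit_lot([9, 1, 9, 10, 12], 12) (called at line 29) -> clip_value([9, 1, 9, 10, 12], 12) (called at line 21).
First divergence: at position 4 the run shows 'match at position 12' where the working version logs 'match at position 4'.
Intended log window:
  2: enter audit_lot: 5 items against 12
  3: enter rate_window: 5 items against 12
  4: match at position 4
  5: weigh_samples called with 36, 4
Execution walk:
  rate_window([9, 1, 9, 10, 12], 12) -> 12  [called from clip_value, line 8]
Log line origins:
  1: emitted by main (line 28)
  2: emitted by audit_lot (line 20)
  3: emitted by rate_window (line 2)
  4: emitted by clip_value (line 9)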